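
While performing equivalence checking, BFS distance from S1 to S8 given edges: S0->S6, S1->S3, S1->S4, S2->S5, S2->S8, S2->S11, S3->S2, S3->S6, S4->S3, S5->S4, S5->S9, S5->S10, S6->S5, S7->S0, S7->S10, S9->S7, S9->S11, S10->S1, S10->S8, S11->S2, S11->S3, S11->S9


BFS layer-by-layer from S1:
  dist 0: {S1}
  dist 1: {S3, S4}
  dist 2: {S2, S6}
  dist 3: {S5, S8, S11}
  -> S8 reached at distance 3
Shortest path length = 3

3


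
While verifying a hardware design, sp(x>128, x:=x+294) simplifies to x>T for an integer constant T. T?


Formula: sp(P, x:=E) = exists old_x. (x = E[old_x/x]) AND P[old_x/x] (old_x is the value of x before the assignment; eliminate old_x by solving x = E[old_x/x] for old_x)
Step 1: Precondition P: x>128, i.e. old_x > 128
Step 2: Assignment gives x = old_x + 294, so old_x = x - 294
Step 3: Substitute into P: x - 294 > 128
Step 4: Simplify: x > 128+294 = 422

422


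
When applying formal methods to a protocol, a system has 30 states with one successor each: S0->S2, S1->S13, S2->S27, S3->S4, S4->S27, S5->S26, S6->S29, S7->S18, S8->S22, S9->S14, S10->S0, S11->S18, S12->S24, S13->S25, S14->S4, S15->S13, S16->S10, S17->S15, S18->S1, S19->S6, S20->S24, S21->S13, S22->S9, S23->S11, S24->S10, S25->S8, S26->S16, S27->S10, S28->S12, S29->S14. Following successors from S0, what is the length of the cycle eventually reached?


Trace from S0 until a state repeats:
  S0 -> S2 -> S27 -> S10 -> S0
S0 first seen at step 0, revisited at step 4.
Cycle length = 4 - 0 = 4

4


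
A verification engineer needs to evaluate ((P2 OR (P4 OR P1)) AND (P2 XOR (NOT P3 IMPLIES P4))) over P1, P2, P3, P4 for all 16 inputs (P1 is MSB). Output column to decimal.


Formula: ((P2 OR (P4 OR P1)) AND (P2 XOR (NOT P3 IMPLIES P4))) over P1, P2, P3, P4 (16 rows)
Evaluate each row (bits = P1,P2,P3,P4, MSB first):
  row 0 [0000]: ((0 OR (0 OR 0)) AND (0 XOR (NOT 0 IMPLIES 0))) -> 0
  row 1 [0001]: ((0 OR (1 OR 0)) AND (0 XOR (NOT 0 IMPLIES 1))) -> 1
  row 2 [0010]: ((0 OR (0 OR 0)) AND (0 XOR (NOT 1 IMPLIES 0))) -> 0
  row 3 [0011]: ((0 OR (1 OR 0)) AND (0 XOR (NOT 1 IMPLIES 1))) -> 1
  row 4 [0100]: ((1 OR (0 OR 0)) AND (1 XOR (NOT 0 IMPLIES 0))) -> 1
  row 5 [0101]: ((1 OR (1 OR 0)) AND (1 XOR (NOT 0 IMPLIES 1))) -> 0
  row 6 [0110]: ((1 OR (0 OR 0)) AND (1 XOR (NOT 1 IMPLIES 0))) -> 0
  row 7 [0111]: ((1 OR (1 OR 0)) AND (1 XOR (NOT 1 IMPLIES 1))) -> 0
  row 8 [1000]: ((0 OR (0 OR 1)) AND (0 XOR (NOT 0 IMPLIES 0))) -> 0
  row 9 [1001]: ((0 OR (1 OR 1)) AND (0 XOR (NOT 0 IMPLIES 1))) -> 1
  row 10 [1010]: ((0 OR (0 OR 1)) AND (0 XOR (NOT 1 IMPLIES 0))) -> 1
  row 11 [1011]: ((0 OR (1 OR 1)) AND (0 XOR (NOT 1 IMPLIES 1))) -> 1
  row 12 [1100]: ((1 OR (0 OR 1)) AND (1 XOR (NOT 0 IMPLIES 0))) -> 1
  row 13 [1101]: ((1 OR (1 OR 1)) AND (1 XOR (NOT 0 IMPLIES 1))) -> 0
  row 14 [1110]: ((1 OR (0 OR 1)) AND (1 XOR (NOT 1 IMPLIES 0))) -> 0
  row 15 [1111]: ((1 OR (1 OR 1)) AND (1 XOR (NOT 1 IMPLIES 1))) -> 0
Full result column, 4 rows per line (P1,P2 fixed per line; P3,P4 runs 00..11 left to right):
  rows 0-3 [P1,P2=00]: 0101  = hex 5
  rows 4-7 [P1,P2=01]: 1000  = hex 8
  rows 8-11 [P1,P2=10]: 0111  = hex 7
  rows 12-15 [P1,P2=11]: 1000  = hex 8
Output column (row 0 .. row 15) = 0101100001111000
Output column grouped in 4s = 0101 1000 0111 1000 = 0x5878
Convert to decimal digit by digit (value = value*16 + digit):
  5 -> 5
  5*16 + 8 = 88
  88*16 + 7 = 1415
  1415*16 + 8 = 22648
Decimal = 22648

22648


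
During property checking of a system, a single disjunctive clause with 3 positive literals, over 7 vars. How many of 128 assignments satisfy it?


Step 1: Total=2^7=128
Step 2: Unsat when all 3 false: 2^4=16
Step 3: Sat=128-16=112

112


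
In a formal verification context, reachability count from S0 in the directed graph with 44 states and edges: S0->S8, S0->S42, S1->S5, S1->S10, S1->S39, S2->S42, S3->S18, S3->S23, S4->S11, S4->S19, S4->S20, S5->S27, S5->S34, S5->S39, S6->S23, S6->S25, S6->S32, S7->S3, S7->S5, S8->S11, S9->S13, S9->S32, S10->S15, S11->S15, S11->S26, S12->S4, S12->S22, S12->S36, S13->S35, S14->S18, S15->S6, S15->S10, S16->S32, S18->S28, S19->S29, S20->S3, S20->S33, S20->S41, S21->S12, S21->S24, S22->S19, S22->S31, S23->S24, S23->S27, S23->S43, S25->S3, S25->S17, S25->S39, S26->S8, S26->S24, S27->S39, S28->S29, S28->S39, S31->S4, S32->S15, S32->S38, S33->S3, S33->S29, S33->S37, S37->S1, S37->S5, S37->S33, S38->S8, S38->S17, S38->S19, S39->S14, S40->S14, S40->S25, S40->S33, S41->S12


BFS from S0:
  layer 0: {S0}
  layer 1: {S8, S42}
  layer 2: {S11}
  layer 3: {S15, S26}
  layer 4: {S6, S10, S24}
  layer 5: {S23, S25, S32}
  layer 6: {S3, S17, S27, S38, S39, S43}
  layer 7: {S14, S18, S19}
  layer 8: {S28, S29}
Reachable set: {S0, S3, S6, S8, S10, S11, S14, S15, S17, S18, S19, S23, S24, S25, S26, S27, S28, S29, S32, S38, S39, S42, S43}
Count = 23

23


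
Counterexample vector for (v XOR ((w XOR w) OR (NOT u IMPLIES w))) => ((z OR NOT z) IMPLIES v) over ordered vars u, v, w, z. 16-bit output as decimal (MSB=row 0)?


F1 = (v XOR ((w XOR w) OR (NOT u IMPLIES w)))
F2 = ((z OR NOT z) IMPLIES v)
Counterexample to F1=>F2 is where F1=1 and F2=0.
Evaluate each row (bits = u,v,w,z, MSB first):
  row 0 [0000]: F1=0 F2=0 -> F1&~F2 -> 0
  row 1 [0001]: F1=0 F2=0 -> F1&~F2 -> 0
  row 2 [0010]: F1=1 F2=0 -> F1&~F2 -> 1
  row 3 [0011]: F1=1 F2=0 -> F1&~F2 -> 1
  row 4 [0100]: F1=1 F2=1 -> F1&~F2 -> 0
  row 5 [0101]: F1=1 F2=1 -> F1&~F2 -> 0
  row 6 [0110]: F1=0 F2=1 -> F1&~F2 -> 0
  row 7 [0111]: F1=0 F2=1 -> F1&~F2 -> 0
  row 8 [1000]: F1=1 F2=0 -> F1&~F2 -> 1
  row 9 [1001]: F1=1 F2=0 -> F1&~F2 -> 1
  row 10 [1010]: F1=1 F2=0 -> F1&~F2 -> 1
  row 11 [1011]: F1=1 F2=0 -> F1&~F2 -> 1
  row 12 [1100]: F1=0 F2=1 -> F1&~F2 -> 0
  row 13 [1101]: F1=0 F2=1 -> F1&~F2 -> 0
  row 14 [1110]: F1=0 F2=1 -> F1&~F2 -> 0
  row 15 [1111]: F1=0 F2=1 -> F1&~F2 -> 0
Full result column, 4 rows per line (u,v fixed per line; w,z runs 00..11 left to right):
  rows 0-3 [u,v=00]: 0011  = hex 3
  rows 4-7 [u,v=01]: 0000  = hex 0
  rows 8-11 [u,v=10]: 1111  = hex F
  rows 12-15 [u,v=11]: 0000  = hex 0
Counterexample vector (row 0 .. row 15) = 0011000011110000
Output column grouped in 4s = 0011 0000 1111 0000 = 0x30F0
Convert to decimal digit by digit (value = value*16 + digit):
  3 -> 3
  3*16 + 0 = 48
  48*16 + 15 (F) = 783
  783*16 + 0 = 12528
Decimal = 12528

12528


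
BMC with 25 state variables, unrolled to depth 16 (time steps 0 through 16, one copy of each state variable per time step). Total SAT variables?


BMC unrolls to depth k, creating one copy of each state var for steps 0..k.
Step count = 16 + 1 = 17 (steps 0 through 16)
Vars per step = 25
Total = 25 * 17 = 425

425


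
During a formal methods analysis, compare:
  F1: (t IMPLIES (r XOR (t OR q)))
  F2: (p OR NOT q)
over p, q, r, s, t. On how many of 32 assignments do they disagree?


F1 = (t IMPLIES (r XOR (t OR q)))
F2 = (p OR NOT q)
Evaluate both on each of 32 rows (bits = p,q,r,s,t):
  row 0 [00000]: F1=1 F2=1 -> 0
  row 1 [00001]: F1=1 F2=1 -> 0
  row 2 [00010]: F1=1 F2=1 -> 0
  row 3 [00011]: F1=1 F2=1 -> 0
  row 4 [00100]: F1=1 F2=1 -> 0
  row 5 [00101]: F1=0 F2=1 (differ) -> 1
  row 6 [00110]: F1=1 F2=1 -> 0
  row 7 [00111]: F1=0 F2=1 (differ) -> 1
  row 8 [01000]: F1=1 F2=0 (differ) -> 1
  row 9 [01001]: F1=1 F2=0 (differ) -> 1
  row 10 [01010]: F1=1 F2=0 (differ) -> 1
  row 11 [01011]: F1=1 F2=0 (differ) -> 1
  row 12 [01100]: F1=1 F2=0 (differ) -> 1
  row 13 [01101]: F1=0 F2=0 -> 0
  row 14 [01110]: F1=1 F2=0 (differ) -> 1
  row 15 [01111]: F1=0 F2=0 -> 0
  row 16 [10000]: F1=1 F2=1 -> 0
  row 17 [10001]: F1=1 F2=1 -> 0
  row 18 [10010]: F1=1 F2=1 -> 0
  row 19 [10011]: F1=1 F2=1 -> 0
  row 20 [10100]: F1=1 F2=1 -> 0
  row 21 [10101]: F1=0 F2=1 (differ) -> 1
  row 22 [10110]: F1=1 F2=1 -> 0
  row 23 [10111]: F1=0 F2=1 (differ) -> 1
  row 24 [11000]: F1=1 F2=1 -> 0
  row 25 [11001]: F1=1 F2=1 -> 0
  row 26 [11010]: F1=1 F2=1 -> 0
  row 27 [11011]: F1=1 F2=1 -> 0
  row 28 [11100]: F1=1 F2=1 -> 0
  row 29 [11101]: F1=0 F2=1 (differ) -> 1
  row 30 [11110]: F1=1 F2=1 -> 0
  row 31 [11111]: F1=0 F2=1 (differ) -> 1
Full result column, 8 rows per line (p,q fixed per line; r,s,t runs 000..111 left to right):
  rows 0-7 [p,q=00]: 00000101  (ones: 2)
  rows 8-15 [p,q=01]: 11111010  (ones: 6)
  rows 16-23 [p,q=10]: 00000101  (ones: 2)
  rows 24-31 [p,q=11]: 00000101  (ones: 2)
Disagreements = 2+6+2+2 = 12

12


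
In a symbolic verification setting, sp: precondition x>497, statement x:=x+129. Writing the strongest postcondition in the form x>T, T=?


Formula: sp(P, x:=E) = exists old_x. (x = E[old_x/x]) AND P[old_x/x] (old_x is the value of x before the assignment; eliminate old_x by solving x = E[old_x/x] for old_x)
Step 1: Precondition P: x>497, i.e. old_x > 497
Step 2: Assignment gives x = old_x + 129, so old_x = x - 129
Step 3: Substitute into P: x - 129 > 497
Step 4: Simplify: x > 497+129 = 626

626


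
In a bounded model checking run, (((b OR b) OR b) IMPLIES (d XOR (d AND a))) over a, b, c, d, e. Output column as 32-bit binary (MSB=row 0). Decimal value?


Formula: (((b OR b) OR b) IMPLIES (d XOR (d AND a))) over a, b, c, d, e (32 rows)
Evaluate each row (bits = a,b,c,d,e, MSB first):
  row 0 [00000]: (((0 OR 0) OR 0) IMPLIES (0 XOR (0 AND 0))) -> 1
  row 1 [00001]: (((0 OR 0) OR 0) IMPLIES (0 XOR (0 AND 0))) -> 1
  row 2 [00010]: (((0 OR 0) OR 0) IMPLIES (1 XOR (1 AND 0))) -> 1
  row 3 [00011]: (((0 OR 0) OR 0) IMPLIES (1 XOR (1 AND 0))) -> 1
  row 4 [00100]: (((0 OR 0) OR 0) IMPLIES (0 XOR (0 AND 0))) -> 1
  row 5 [00101]: (((0 OR 0) OR 0) IMPLIES (0 XOR (0 AND 0))) -> 1
  row 6 [00110]: (((0 OR 0) OR 0) IMPLIES (1 XOR (1 AND 0))) -> 1
  row 7 [00111]: (((0 OR 0) OR 0) IMPLIES (1 XOR (1 AND 0))) -> 1
  row 8 [01000]: (((1 OR 1) OR 1) IMPLIES (0 XOR (0 AND 0))) -> 0
  row 9 [01001]: (((1 OR 1) OR 1) IMPLIES (0 XOR (0 AND 0))) -> 0
  row 10 [01010]: (((1 OR 1) OR 1) IMPLIES (1 XOR (1 AND 0))) -> 1
  row 11 [01011]: (((1 OR 1) OR 1) IMPLIES (1 XOR (1 AND 0))) -> 1
  row 12 [01100]: (((1 OR 1) OR 1) IMPLIES (0 XOR (0 AND 0))) -> 0
  row 13 [01101]: (((1 OR 1) OR 1) IMPLIES (0 XOR (0 AND 0))) -> 0
  row 14 [01110]: (((1 OR 1) OR 1) IMPLIES (1 XOR (1 AND 0))) -> 1
  row 15 [01111]: (((1 OR 1) OR 1) IMPLIES (1 XOR (1 AND 0))) -> 1
  row 16 [10000]: (((0 OR 0) OR 0) IMPLIES (0 XOR (0 AND 1))) -> 1
  row 17 [10001]: (((0 OR 0) OR 0) IMPLIES (0 XOR (0 AND 1))) -> 1
  row 18 [10010]: (((0 OR 0) OR 0) IMPLIES (1 XOR (1 AND 1))) -> 1
  row 19 [10011]: (((0 OR 0) OR 0) IMPLIES (1 XOR (1 AND 1))) -> 1
  row 20 [10100]: (((0 OR 0) OR 0) IMPLIES (0 XOR (0 AND 1))) -> 1
  row 21 [10101]: (((0 OR 0) OR 0) IMPLIES (0 XOR (0 AND 1))) -> 1
  row 22 [10110]: (((0 OR 0) OR 0) IMPLIES (1 XOR (1 AND 1))) -> 1
  row 23 [10111]: (((0 OR 0) OR 0) IMPLIES (1 XOR (1 AND 1))) -> 1
  row 24 [11000]: (((1 OR 1) OR 1) IMPLIES (0 XOR (0 AND 1))) -> 0
  row 25 [11001]: (((1 OR 1) OR 1) IMPLIES (0 XOR (0 AND 1))) -> 0
  row 26 [11010]: (((1 OR 1) OR 1) IMPLIES (1 XOR (1 AND 1))) -> 0
  row 27 [11011]: (((1 OR 1) OR 1) IMPLIES (1 XOR (1 AND 1))) -> 0
  row 28 [11100]: (((1 OR 1) OR 1) IMPLIES (0 XOR (0 AND 1))) -> 0
  row 29 [11101]: (((1 OR 1) OR 1) IMPLIES (0 XOR (0 AND 1))) -> 0
  row 30 [11110]: (((1 OR 1) OR 1) IMPLIES (1 XOR (1 AND 1))) -> 0
  row 31 [11111]: (((1 OR 1) OR 1) IMPLIES (1 XOR (1 AND 1))) -> 0
Full result column, 4 rows per line (a,b,c fixed per line; d,e runs 00..11 left to right):
  rows 0-3 [a,b,c=000]: 1111  = hex F
  rows 4-7 [a,b,c=001]: 1111  = hex F
  rows 8-11 [a,b,c=010]: 0011  = hex 3
  rows 12-15 [a,b,c=011]: 0011  = hex 3
  rows 16-19 [a,b,c=100]: 1111  = hex F
  rows 20-23 [a,b,c=101]: 1111  = hex F
  rows 24-27 [a,b,c=110]: 0000  = hex 0
  rows 28-31 [a,b,c=111]: 0000  = hex 0
Output column (row 0 .. row 31) = 11111111001100111111111100000000
Output column grouped in 4s = 1111 1111 0011 0011 1111 1111 0000 0000 = 0xFF33FF00
Convert to decimal digit by digit (value = value*16 + digit):
  F -> 15
  15*16 + 15 (F) = 255
  255*16 + 3 = 4083
  4083*16 + 3 = 65331
  65331*16 + 15 (F) = 1045311
  1045311*16 + 15 (F) = 16724991
  16724991*16 + 0 = 267599856
  267599856*16 + 0 = 4281597696
Decimal = 4281597696

4281597696


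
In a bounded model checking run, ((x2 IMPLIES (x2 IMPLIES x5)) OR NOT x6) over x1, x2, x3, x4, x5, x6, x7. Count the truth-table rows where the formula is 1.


Formula: ((x2 IMPLIES (x2 IMPLIES x5)) OR NOT x6) over 7 vars (128 rows)
Evaluate each row (x1, x2, x3, x4, x5, x6, x7 as bits, MSB first):
  row 0 [0000000]: ((0 IMPLIES (0 IMPLIES 0)) OR NOT 0) -> 1
  row 1 [0000001]: ((0 IMPLIES (0 IMPLIES 0)) OR NOT 0) -> 1
  row 2 [0000010]: ((0 IMPLIES (0 IMPLIES 0)) OR NOT 1) -> 1
  row 3 [0000011]: ((0 IMPLIES (0 IMPLIES 0)) OR NOT 1) -> 1
  row 4 [0000100]: ((0 IMPLIES (0 IMPLIES 1)) OR NOT 0) -> 1
  (every remaining row is evaluated the same way; all 128 results are listed next)
Full result column, 8 rows per line (x1,x2,x3,x4 fixed per line; x5,x6,x7 runs 000..111 left to right):
  rows 0-7 [x1,x2,x3,x4=0000]: 11111111  (ones: 8)
  rows 8-15 [x1,x2,x3,x4=0001]: 11111111  (ones: 8)
  rows 16-23 [x1,x2,x3,x4=0010]: 11111111  (ones: 8)
  rows 24-31 [x1,x2,x3,x4=0011]: 11111111  (ones: 8)
  rows 32-39 [x1,x2,x3,x4=0100]: 11001111  (ones: 6)
  rows 40-47 [x1,x2,x3,x4=0101]: 11001111  (ones: 6)
  rows 48-55 [x1,x2,x3,x4=0110]: 11001111  (ones: 6)
  rows 56-63 [x1,x2,x3,x4=0111]: 11001111  (ones: 6)
  rows 64-71 [x1,x2,x3,x4=1000]: 11111111  (ones: 8)
  rows 72-79 [x1,x2,x3,x4=1001]: 11111111  (ones: 8)
  rows 80-87 [x1,x2,x3,x4=1010]: 11111111  (ones: 8)
  rows 88-95 [x1,x2,x3,x4=1011]: 11111111  (ones: 8)
  rows 96-103 [x1,x2,x3,x4=1100]: 11001111  (ones: 6)
  rows 104-111 [x1,x2,x3,x4=1101]: 11001111  (ones: 6)
  rows 112-119 [x1,x2,x3,x4=1110]: 11001111  (ones: 6)
  rows 120-127 [x1,x2,x3,x4=1111]: 11001111  (ones: 6)
Count of 1-rows = 8+8+8+8+6+6+6+6+8+8+8+8+6+6+6+6 = 112

112


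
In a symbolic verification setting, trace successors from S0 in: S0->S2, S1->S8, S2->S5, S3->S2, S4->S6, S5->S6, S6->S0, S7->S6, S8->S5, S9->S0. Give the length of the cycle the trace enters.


Trace from S0 until a state repeats:
  S0 -> S2 -> S5 -> S6 -> S0
S0 first seen at step 0, revisited at step 4.
Cycle length = 4 - 0 = 4

4


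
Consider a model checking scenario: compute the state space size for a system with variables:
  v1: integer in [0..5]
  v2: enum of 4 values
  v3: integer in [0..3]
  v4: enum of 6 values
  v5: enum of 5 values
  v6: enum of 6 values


State space = product of domain sizes of all variables.
Domain sizes:
  v1 (integer in [0..5]): 6
  v2 (enum of 4 values): 4
  v3 (integer in [0..3]): 4
  v4 (enum of 6 values): 6
  v5 (enum of 5 values): 5
  v6 (enum of 6 values): 6
Product = 6 * 4 * 4 * 6 * 5 * 6 = 17280

17280


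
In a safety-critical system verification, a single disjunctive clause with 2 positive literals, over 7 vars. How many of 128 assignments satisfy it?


Step 1: Total=2^7=128
Step 2: Unsat when all 2 false: 2^5=32
Step 3: Sat=128-32=96

96


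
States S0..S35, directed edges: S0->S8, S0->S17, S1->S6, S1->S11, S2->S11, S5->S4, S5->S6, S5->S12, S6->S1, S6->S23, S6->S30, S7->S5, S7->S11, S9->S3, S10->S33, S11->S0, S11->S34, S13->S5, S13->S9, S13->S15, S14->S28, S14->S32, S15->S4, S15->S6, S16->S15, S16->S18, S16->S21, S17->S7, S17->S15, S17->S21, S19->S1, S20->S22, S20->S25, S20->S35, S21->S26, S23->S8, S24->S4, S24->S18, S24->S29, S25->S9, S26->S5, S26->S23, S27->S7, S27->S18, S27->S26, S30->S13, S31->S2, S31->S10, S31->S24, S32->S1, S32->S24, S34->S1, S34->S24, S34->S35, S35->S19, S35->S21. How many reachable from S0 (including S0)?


BFS from S0:
  layer 0: {S0}
  layer 1: {S8, S17}
  layer 2: {S7, S15, S21}
  layer 3: {S4, S5, S6, S11, S26}
  layer 4: {S1, S12, S23, S30, S34}
  layer 5: {S13, S24, S35}
  layer 6: {S9, S18, S19, S29}
  layer 7: {S3}
Reachable set: {S0, S1, S3, S4, S5, S6, S7, S8, S9, S11, S12, S13, S15, S17, S18, S19, S21, S23, S24, S26, S29, S30, S34, S35}
Count = 24

24


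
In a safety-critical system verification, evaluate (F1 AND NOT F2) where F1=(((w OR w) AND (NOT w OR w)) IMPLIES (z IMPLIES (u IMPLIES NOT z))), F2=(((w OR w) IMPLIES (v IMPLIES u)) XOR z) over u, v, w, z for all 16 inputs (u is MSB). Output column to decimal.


F1 = (((w OR w) AND (NOT w OR w)) IMPLIES (z IMPLIES (u IMPLIES NOT z)))
F2 = (((w OR w) IMPLIES (v IMPLIES u)) XOR z)
Counterexample to F1=>F2 is where F1=1 and F2=0.
Evaluate each row (bits = u,v,w,z, MSB first):
  row 0 [0000]: F1=1 F2=1 -> F1&~F2 -> 0
  row 1 [0001]: F1=1 F2=0 -> F1&~F2 -> 1
  row 2 [0010]: F1=1 F2=1 -> F1&~F2 -> 0
  row 3 [0011]: F1=1 F2=0 -> F1&~F2 -> 1
  row 4 [0100]: F1=1 F2=1 -> F1&~F2 -> 0
  row 5 [0101]: F1=1 F2=0 -> F1&~F2 -> 1
  row 6 [0110]: F1=1 F2=0 -> F1&~F2 -> 1
  row 7 [0111]: F1=1 F2=1 -> F1&~F2 -> 0
  row 8 [1000]: F1=1 F2=1 -> F1&~F2 -> 0
  row 9 [1001]: F1=1 F2=0 -> F1&~F2 -> 1
  row 10 [1010]: F1=1 F2=1 -> F1&~F2 -> 0
  row 11 [1011]: F1=0 F2=0 -> F1&~F2 -> 0
  row 12 [1100]: F1=1 F2=1 -> F1&~F2 -> 0
  row 13 [1101]: F1=1 F2=0 -> F1&~F2 -> 1
  row 14 [1110]: F1=1 F2=1 -> F1&~F2 -> 0
  row 15 [1111]: F1=0 F2=0 -> F1&~F2 -> 0
Full result column, 4 rows per line (u,v fixed per line; w,z runs 00..11 left to right):
  rows 0-3 [u,v=00]: 0101  = hex 5
  rows 4-7 [u,v=01]: 0110  = hex 6
  rows 8-11 [u,v=10]: 0100  = hex 4
  rows 12-15 [u,v=11]: 0100  = hex 4
Counterexample vector (row 0 .. row 15) = 0101011001000100
Output column grouped in 4s = 0101 0110 0100 0100 = 0x5644
Convert to decimal digit by digit (value = value*16 + digit):
  5 -> 5
  5*16 + 6 = 86
  86*16 + 4 = 1380
  1380*16 + 4 = 22084
Decimal = 22084

22084


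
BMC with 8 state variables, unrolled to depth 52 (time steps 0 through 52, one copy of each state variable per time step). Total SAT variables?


BMC unrolls to depth k, creating one copy of each state var for steps 0..k.
Step count = 52 + 1 = 53 (steps 0 through 52)
Vars per step = 8
Total = 8 * 53 = 424

424


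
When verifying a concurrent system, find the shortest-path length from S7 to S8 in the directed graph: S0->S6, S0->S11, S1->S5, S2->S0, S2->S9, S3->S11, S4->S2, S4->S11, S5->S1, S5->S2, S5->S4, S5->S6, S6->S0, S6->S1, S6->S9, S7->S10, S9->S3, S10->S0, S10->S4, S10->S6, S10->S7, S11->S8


BFS layer-by-layer from S7:
  dist 0: {S7}
  dist 1: {S10}
  dist 2: {S0, S4, S6}
  dist 3: {S1, S2, S9, S11}
  dist 4: {S3, S5, S8}
  -> S8 reached at distance 4
Shortest path length = 4

4


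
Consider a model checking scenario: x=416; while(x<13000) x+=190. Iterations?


Step 1: x goes from 416 toward 13000 by 190; the body runs while x<13000, so iterations = ceil((bound-start)/step)
Step 2: Distance=12584
Step 3: ceil(12584/190)=67

67


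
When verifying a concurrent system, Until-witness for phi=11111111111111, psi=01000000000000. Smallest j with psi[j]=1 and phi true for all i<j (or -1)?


(phi U psi) at 0: need smallest j with psi[j]=1 and phi[i]=1 for all i in [0,j).
Scan from step 0:
  step 0: phi=1, psi=0 -> continue
  step 1: psi=1 and phi held for [0,1) -> witness found
Witness step = 1

1


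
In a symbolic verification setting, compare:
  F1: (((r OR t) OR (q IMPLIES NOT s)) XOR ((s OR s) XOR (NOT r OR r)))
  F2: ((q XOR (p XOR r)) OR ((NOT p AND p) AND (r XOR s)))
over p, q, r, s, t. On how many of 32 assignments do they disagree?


F1 = (((r OR t) OR (q IMPLIES NOT s)) XOR ((s OR s) XOR (NOT r OR r)))
F2 = ((q XOR (p XOR r)) OR ((NOT p AND p) AND (r XOR s)))
Evaluate both on each of 32 rows (bits = p,q,r,s,t):
  row 0 [00000]: F1=0 F2=0 -> 0
  row 1 [00001]: F1=0 F2=0 -> 0
  row 2 [00010]: F1=1 F2=0 (differ) -> 1
  row 3 [00011]: F1=1 F2=0 (differ) -> 1
  row 4 [00100]: F1=0 F2=1 (differ) -> 1
  row 5 [00101]: F1=0 F2=1 (differ) -> 1
  row 6 [00110]: F1=1 F2=1 -> 0
  row 7 [00111]: F1=1 F2=1 -> 0
  row 8 [01000]: F1=0 F2=1 (differ) -> 1
  row 9 [01001]: F1=0 F2=1 (differ) -> 1
  row 10 [01010]: F1=0 F2=1 (differ) -> 1
  row 11 [01011]: F1=1 F2=1 -> 0
  row 12 [01100]: F1=0 F2=0 -> 0
  row 13 [01101]: F1=0 F2=0 -> 0
  row 14 [01110]: F1=1 F2=0 (differ) -> 1
  row 15 [01111]: F1=1 F2=0 (differ) -> 1
  row 16 [10000]: F1=0 F2=1 (differ) -> 1
  row 17 [10001]: F1=0 F2=1 (differ) -> 1
  row 18 [10010]: F1=1 F2=1 -> 0
  row 19 [10011]: F1=1 F2=1 -> 0
  row 20 [10100]: F1=0 F2=0 -> 0
  row 21 [10101]: F1=0 F2=0 -> 0
  row 22 [10110]: F1=1 F2=0 (differ) -> 1
  row 23 [10111]: F1=1 F2=0 (differ) -> 1
  row 24 [11000]: F1=0 F2=0 -> 0
  row 25 [11001]: F1=0 F2=0 -> 0
  row 26 [11010]: F1=0 F2=0 -> 0
  row 27 [11011]: F1=1 F2=0 (differ) -> 1
  row 28 [11100]: F1=0 F2=1 (differ) -> 1
  row 29 [11101]: F1=0 F2=1 (differ) -> 1
  row 30 [11110]: F1=1 F2=1 -> 0
  row 31 [11111]: F1=1 F2=1 -> 0
Full result column, 8 rows per line (p,q fixed per line; r,s,t runs 000..111 left to right):
  rows 0-7 [p,q=00]: 00111100  (ones: 4)
  rows 8-15 [p,q=01]: 11100011  (ones: 5)
  rows 16-23 [p,q=10]: 11000011  (ones: 4)
  rows 24-31 [p,q=11]: 00011100  (ones: 3)
Disagreements = 4+5+4+3 = 16

16


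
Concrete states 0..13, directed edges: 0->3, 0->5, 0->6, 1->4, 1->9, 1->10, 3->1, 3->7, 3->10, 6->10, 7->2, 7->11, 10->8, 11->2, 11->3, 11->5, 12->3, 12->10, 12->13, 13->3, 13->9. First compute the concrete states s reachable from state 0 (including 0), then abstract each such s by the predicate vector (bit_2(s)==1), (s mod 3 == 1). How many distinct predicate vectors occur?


BFS from 0:
Concrete reachable: {0, 1, 2, 3, 4, 5, 6, 7, 8, 9, 10, 11}
Abstract via predicates (bit_2(s)==1), (s mod 3 == 1):
  (0,0) <- {0, 2, 3, 8, 9, 11}
  (0,1) <- {1, 10}
  (1,0) <- {5, 6}
  (1,1) <- {4, 7}
Distinct abstract states = 4

4


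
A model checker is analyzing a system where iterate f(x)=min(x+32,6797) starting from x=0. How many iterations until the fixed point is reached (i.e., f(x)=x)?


Step 1: x=0, cap=6797, increment=32
Step 2: x grows by 32 each step until capped at 6797; fixed point is x=6797
Step 3: iterations = ceil(6797/32) = 213

213


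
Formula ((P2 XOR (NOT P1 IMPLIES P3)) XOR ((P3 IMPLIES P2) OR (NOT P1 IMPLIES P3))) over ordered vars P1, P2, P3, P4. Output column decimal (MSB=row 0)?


Formula: ((P2 XOR (NOT P1 IMPLIES P3)) XOR ((P3 IMPLIES P2) OR (NOT P1 IMPLIES P3))) over P1, P2, P3, P4 (16 rows)
Evaluate each row (bits = P1,P2,P3,P4, MSB first):
  row 0 [0000]: ((0 XOR (NOT 0 IMPLIES 0)) XOR ((0 IMPLIES 0) OR (NOT 0 IMPLIES 0))) -> 1
  row 1 [0001]: ((0 XOR (NOT 0 IMPLIES 0)) XOR ((0 IMPLIES 0) OR (NOT 0 IMPLIES 0))) -> 1
  row 2 [0010]: ((0 XOR (NOT 0 IMPLIES 1)) XOR ((1 IMPLIES 0) OR (NOT 0 IMPLIES 1))) -> 0
  row 3 [0011]: ((0 XOR (NOT 0 IMPLIES 1)) XOR ((1 IMPLIES 0) OR (NOT 0 IMPLIES 1))) -> 0
  row 4 [0100]: ((1 XOR (NOT 0 IMPLIES 0)) XOR ((0 IMPLIES 1) OR (NOT 0 IMPLIES 0))) -> 0
  row 5 [0101]: ((1 XOR (NOT 0 IMPLIES 0)) XOR ((0 IMPLIES 1) OR (NOT 0 IMPLIES 0))) -> 0
  row 6 [0110]: ((1 XOR (NOT 0 IMPLIES 1)) XOR ((1 IMPLIES 1) OR (NOT 0 IMPLIES 1))) -> 1
  row 7 [0111]: ((1 XOR (NOT 0 IMPLIES 1)) XOR ((1 IMPLIES 1) OR (NOT 0 IMPLIES 1))) -> 1
  row 8 [1000]: ((0 XOR (NOT 1 IMPLIES 0)) XOR ((0 IMPLIES 0) OR (NOT 1 IMPLIES 0))) -> 0
  row 9 [1001]: ((0 XOR (NOT 1 IMPLIES 0)) XOR ((0 IMPLIES 0) OR (NOT 1 IMPLIES 0))) -> 0
  row 10 [1010]: ((0 XOR (NOT 1 IMPLIES 1)) XOR ((1 IMPLIES 0) OR (NOT 1 IMPLIES 1))) -> 0
  row 11 [1011]: ((0 XOR (NOT 1 IMPLIES 1)) XOR ((1 IMPLIES 0) OR (NOT 1 IMPLIES 1))) -> 0
  row 12 [1100]: ((1 XOR (NOT 1 IMPLIES 0)) XOR ((0 IMPLIES 1) OR (NOT 1 IMPLIES 0))) -> 1
  row 13 [1101]: ((1 XOR (NOT 1 IMPLIES 0)) XOR ((0 IMPLIES 1) OR (NOT 1 IMPLIES 0))) -> 1
  row 14 [1110]: ((1 XOR (NOT 1 IMPLIES 1)) XOR ((1 IMPLIES 1) OR (NOT 1 IMPLIES 1))) -> 1
  row 15 [1111]: ((1 XOR (NOT 1 IMPLIES 1)) XOR ((1 IMPLIES 1) OR (NOT 1 IMPLIES 1))) -> 1
Full result column, 4 rows per line (P1,P2 fixed per line; P3,P4 runs 00..11 left to right):
  rows 0-3 [P1,P2=00]: 1100  = hex C
  rows 4-7 [P1,P2=01]: 0011  = hex 3
  rows 8-11 [P1,P2=10]: 0000  = hex 0
  rows 12-15 [P1,P2=11]: 1111  = hex F
Output column (row 0 .. row 15) = 1100001100001111
Output column grouped in 4s = 1100 0011 0000 1111 = 0xC30F
Convert to decimal digit by digit (value = value*16 + digit):
  C -> 12
  12*16 + 3 = 195
  195*16 + 0 = 3120
  3120*16 + 15 (F) = 49935
Decimal = 49935

49935


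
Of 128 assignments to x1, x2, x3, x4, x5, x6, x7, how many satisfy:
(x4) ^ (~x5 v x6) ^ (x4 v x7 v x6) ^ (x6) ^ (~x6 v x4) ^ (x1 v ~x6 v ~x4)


CNF with 6 clauses over 7 vars (128 assignments).
An assignment satisfies CNF iff every clause has >=1 true literal.
Check each row (bits = x1,x2,x3,x4,x5,x6,x7; clause T/F shown):
  row 0 [0000000]: clauses=FTFFTT -> 0
  row 1 [0000001]: clauses=FTTFTT -> 0
  row 2 [0000010]: clauses=FTTTFT -> 0
  row 3 [0000011]: clauses=FTTTFT -> 0
  row 4 [0000100]: clauses=FFFFTT -> 0
  (every remaining row is evaluated the same way; all 128 results are listed next)
Full result column, 8 rows per line (x1,x2,x3,x4 fixed per line; x5,x6,x7 runs 000..111 left to right):
  rows 0-7 [x1,x2,x3,x4=0000]: 00000000  (ones: 0)
  rows 8-15 [x1,x2,x3,x4=0001]: 00000000  (ones: 0)
  rows 16-23 [x1,x2,x3,x4=0010]: 00000000  (ones: 0)
  rows 24-31 [x1,x2,x3,x4=0011]: 00000000  (ones: 0)
  rows 32-39 [x1,x2,x3,x4=0100]: 00000000  (ones: 0)
  rows 40-47 [x1,x2,x3,x4=0101]: 00000000  (ones: 0)
  rows 48-55 [x1,x2,x3,x4=0110]: 00000000  (ones: 0)
  rows 56-63 [x1,x2,x3,x4=0111]: 00000000  (ones: 0)
  rows 64-71 [x1,x2,x3,x4=1000]: 00000000  (ones: 0)
  rows 72-79 [x1,x2,x3,x4=1001]: 00110011  (ones: 4)
  rows 80-87 [x1,x2,x3,x4=1010]: 00000000  (ones: 0)
  rows 88-95 [x1,x2,x3,x4=1011]: 00110011  (ones: 4)
  rows 96-103 [x1,x2,x3,x4=1100]: 00000000  (ones: 0)
  rows 104-111 [x1,x2,x3,x4=1101]: 00110011  (ones: 4)
  rows 112-119 [x1,x2,x3,x4=1110]: 00000000  (ones: 0)
  rows 120-127 [x1,x2,x3,x4=1111]: 00110011  (ones: 4)
Satisfying assignments = 0+0+0+0+0+0+0+0+0+4+0+4+0+4+0+4 = 16

16


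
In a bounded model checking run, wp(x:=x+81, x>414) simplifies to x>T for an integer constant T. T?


Formula: wp(x:=E, P) = P[E/x] (substitute E for x in postcondition)
Step 1: Postcondition: x>414
Step 2: Substitute x+81 for x: x+81>414
Step 3: Solve for x: x > 414-81 = 333

333


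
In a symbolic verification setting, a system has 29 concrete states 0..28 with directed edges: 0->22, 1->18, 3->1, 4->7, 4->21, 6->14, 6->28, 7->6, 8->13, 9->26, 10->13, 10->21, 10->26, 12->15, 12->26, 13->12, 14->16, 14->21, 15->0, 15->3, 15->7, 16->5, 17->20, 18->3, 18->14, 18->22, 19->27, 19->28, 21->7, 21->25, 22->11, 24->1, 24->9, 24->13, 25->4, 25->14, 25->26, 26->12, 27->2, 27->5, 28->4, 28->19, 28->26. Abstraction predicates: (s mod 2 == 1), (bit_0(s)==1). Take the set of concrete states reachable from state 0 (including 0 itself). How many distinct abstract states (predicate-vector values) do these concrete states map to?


BFS from 0:
Concrete reachable: {0, 11, 22}
Abstract via predicates (s mod 2 == 1), (bit_0(s)==1):
  (0,0) <- {0, 22}
  (1,1) <- {11}
Distinct abstract states = 2

2


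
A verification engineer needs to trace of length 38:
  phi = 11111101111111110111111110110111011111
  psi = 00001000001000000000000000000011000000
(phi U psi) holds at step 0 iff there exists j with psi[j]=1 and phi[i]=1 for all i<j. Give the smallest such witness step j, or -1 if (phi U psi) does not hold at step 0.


(phi U psi) at 0: need smallest j with psi[j]=1 and phi[i]=1 for all i in [0,j).
Scan from step 0:
  step 0: phi=1, psi=0 -> continue
  step 1: phi=1, psi=0 -> continue
  step 2: phi=1, psi=0 -> continue
  step 3: phi=1, psi=0 -> continue
  step 4: psi=1 and phi held for [0,4) -> witness found
Witness step = 4

4


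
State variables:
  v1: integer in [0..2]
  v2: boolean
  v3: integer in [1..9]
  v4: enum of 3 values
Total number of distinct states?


State space = product of domain sizes of all variables.
Domain sizes:
  v1 (integer in [0..2]): 3
  v2 (boolean): 2
  v3 (integer in [1..9]): 9
  v4 (enum of 3 values): 3
Product = 3 * 2 * 9 * 3 = 162

162


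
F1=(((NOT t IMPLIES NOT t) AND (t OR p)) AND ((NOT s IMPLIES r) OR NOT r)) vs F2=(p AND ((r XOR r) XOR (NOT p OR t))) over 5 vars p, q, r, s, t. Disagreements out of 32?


F1 = (((NOT t IMPLIES NOT t) AND (t OR p)) AND ((NOT s IMPLIES r) OR NOT r))
F2 = (p AND ((r XOR r) XOR (NOT p OR t)))
Evaluate both on each of 32 rows (bits = p,q,r,s,t):
  row 0 [00000]: F1=0 F2=0 -> 0
  row 1 [00001]: F1=1 F2=0 (differ) -> 1
  row 2 [00010]: F1=0 F2=0 -> 0
  row 3 [00011]: F1=1 F2=0 (differ) -> 1
  row 4 [00100]: F1=0 F2=0 -> 0
  row 5 [00101]: F1=1 F2=0 (differ) -> 1
  row 6 [00110]: F1=0 F2=0 -> 0
  row 7 [00111]: F1=1 F2=0 (differ) -> 1
  row 8 [01000]: F1=0 F2=0 -> 0
  row 9 [01001]: F1=1 F2=0 (differ) -> 1
  row 10 [01010]: F1=0 F2=0 -> 0
  row 11 [01011]: F1=1 F2=0 (differ) -> 1
  row 12 [01100]: F1=0 F2=0 -> 0
  row 13 [01101]: F1=1 F2=0 (differ) -> 1
  row 14 [01110]: F1=0 F2=0 -> 0
  row 15 [01111]: F1=1 F2=0 (differ) -> 1
  row 16 [10000]: F1=1 F2=0 (differ) -> 1
  row 17 [10001]: F1=1 F2=1 -> 0
  row 18 [10010]: F1=1 F2=0 (differ) -> 1
  row 19 [10011]: F1=1 F2=1 -> 0
  row 20 [10100]: F1=1 F2=0 (differ) -> 1
  row 21 [10101]: F1=1 F2=1 -> 0
  row 22 [10110]: F1=1 F2=0 (differ) -> 1
  row 23 [10111]: F1=1 F2=1 -> 0
  row 24 [11000]: F1=1 F2=0 (differ) -> 1
  row 25 [11001]: F1=1 F2=1 -> 0
  row 26 [11010]: F1=1 F2=0 (differ) -> 1
  row 27 [11011]: F1=1 F2=1 -> 0
  row 28 [11100]: F1=1 F2=0 (differ) -> 1
  row 29 [11101]: F1=1 F2=1 -> 0
  row 30 [11110]: F1=1 F2=0 (differ) -> 1
  row 31 [11111]: F1=1 F2=1 -> 0
Full result column, 8 rows per line (p,q fixed per line; r,s,t runs 000..111 left to right):
  rows 0-7 [p,q=00]: 01010101  (ones: 4)
  rows 8-15 [p,q=01]: 01010101  (ones: 4)
  rows 16-23 [p,q=10]: 10101010  (ones: 4)
  rows 24-31 [p,q=11]: 10101010  (ones: 4)
Disagreements = 4+4+4+4 = 16

16


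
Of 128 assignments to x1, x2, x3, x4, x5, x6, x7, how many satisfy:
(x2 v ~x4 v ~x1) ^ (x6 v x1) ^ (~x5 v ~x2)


CNF with 3 clauses over 7 vars (128 assignments).
An assignment satisfies CNF iff every clause has >=1 true literal.
Check each row (bits = x1,x2,x3,x4,x5,x6,x7; clause T/F shown):
  row 0 [0000000]: clauses=TFT -> 0
  row 1 [0000001]: clauses=TFT -> 0
  row 2 [0000010]: clauses=TTT -> 1
  row 3 [0000011]: clauses=TTT -> 1
  row 4 [0000100]: clauses=TFT -> 0
  (every remaining row is evaluated the same way; all 128 results are listed next)
Full result column, 8 rows per line (x1,x2,x3,x4 fixed per line; x5,x6,x7 runs 000..111 left to right):
  rows 0-7 [x1,x2,x3,x4=0000]: 00110011  (ones: 4)
  rows 8-15 [x1,x2,x3,x4=0001]: 00110011  (ones: 4)
  rows 16-23 [x1,x2,x3,x4=0010]: 00110011  (ones: 4)
  rows 24-31 [x1,x2,x3,x4=0011]: 00110011  (ones: 4)
  rows 32-39 [x1,x2,x3,x4=0100]: 00110000  (ones: 2)
  rows 40-47 [x1,x2,x3,x4=0101]: 00110000  (ones: 2)
  rows 48-55 [x1,x2,x3,x4=0110]: 00110000  (ones: 2)
  rows 56-63 [x1,x2,x3,x4=0111]: 00110000  (ones: 2)
  rows 64-71 [x1,x2,x3,x4=1000]: 11111111  (ones: 8)
  rows 72-79 [x1,x2,x3,x4=1001]: 00000000  (ones: 0)
  rows 80-87 [x1,x2,x3,x4=1010]: 11111111  (ones: 8)
  rows 88-95 [x1,x2,x3,x4=1011]: 00000000  (ones: 0)
  rows 96-103 [x1,x2,x3,x4=1100]: 11110000  (ones: 4)
  rows 104-111 [x1,x2,x3,x4=1101]: 11110000  (ones: 4)
  rows 112-119 [x1,x2,x3,x4=1110]: 11110000  (ones: 4)
  rows 120-127 [x1,x2,x3,x4=1111]: 11110000  (ones: 4)
Satisfying assignments = 4+4+4+4+2+2+2+2+8+0+8+0+4+4+4+4 = 56

56


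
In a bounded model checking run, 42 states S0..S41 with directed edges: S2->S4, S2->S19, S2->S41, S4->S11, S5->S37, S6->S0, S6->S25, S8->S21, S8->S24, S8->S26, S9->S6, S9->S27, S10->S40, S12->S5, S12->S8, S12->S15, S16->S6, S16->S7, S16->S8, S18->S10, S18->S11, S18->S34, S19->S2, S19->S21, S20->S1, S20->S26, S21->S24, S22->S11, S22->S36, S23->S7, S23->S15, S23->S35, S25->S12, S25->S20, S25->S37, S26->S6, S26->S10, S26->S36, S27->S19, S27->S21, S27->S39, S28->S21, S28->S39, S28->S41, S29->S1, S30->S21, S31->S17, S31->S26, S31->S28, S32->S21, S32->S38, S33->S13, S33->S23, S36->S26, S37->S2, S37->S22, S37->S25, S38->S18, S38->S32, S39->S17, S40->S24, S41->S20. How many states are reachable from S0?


BFS from S0:
  layer 0: {S0}
Reachable set: {S0}
Count = 1

1


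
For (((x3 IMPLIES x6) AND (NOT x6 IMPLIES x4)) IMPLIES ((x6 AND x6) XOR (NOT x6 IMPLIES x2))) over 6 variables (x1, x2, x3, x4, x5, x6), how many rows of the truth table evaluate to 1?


Formula: (((x3 IMPLIES x6) AND (NOT x6 IMPLIES x4)) IMPLIES ((x6 AND x6) XOR (NOT x6 IMPLIES x2))) over 6 vars (64 rows)
Evaluate each row (x1, x2, x3, x4, x5, x6 as bits, MSB first):
  row 0 [000000]: (((0 IMPLIES 0) AND (NOT 0 IMPLIES 0)) IMPLIES ((0 AND 0) XOR (NOT 0 IMPLIES 0))) -> 1
  row 1 [000001]: (((0 IMPLIES 1) AND (NOT 1 IMPLIES 0)) IMPLIES ((1 AND 1) XOR (NOT 1 IMPLIES 0))) -> 0
  row 2 [000010]: (((0 IMPLIES 0) AND (NOT 0 IMPLIES 0)) IMPLIES ((0 AND 0) XOR (NOT 0 IMPLIES 0))) -> 1
  row 3 [000011]: (((0 IMPLIES 1) AND (NOT 1 IMPLIES 0)) IMPLIES ((1 AND 1) XOR (NOT 1 IMPLIES 0))) -> 0
  row 4 [000100]: (((0 IMPLIES 0) AND (NOT 0 IMPLIES 1)) IMPLIES ((0 AND 0) XOR (NOT 0 IMPLIES 0))) -> 0
  (every remaining row is evaluated the same way; all 64 results are listed next)
Full result column, 8 rows per line (x1,x2,x3 fixed per line; x4,x5,x6 runs 000..111 left to right):
  rows 0-7 [x1,x2,x3=000]: 10100000  (ones: 2)
  rows 8-15 [x1,x2,x3=001]: 10101010  (ones: 4)
  rows 16-23 [x1,x2,x3=010]: 10101010  (ones: 4)
  rows 24-31 [x1,x2,x3=011]: 10101010  (ones: 4)
  rows 32-39 [x1,x2,x3=100]: 10100000  (ones: 2)
  rows 40-47 [x1,x2,x3=101]: 10101010  (ones: 4)
  rows 48-55 [x1,x2,x3=110]: 10101010  (ones: 4)
  rows 56-63 [x1,x2,x3=111]: 10101010  (ones: 4)
Count of 1-rows = 2+4+4+4+2+4+4+4 = 28

28


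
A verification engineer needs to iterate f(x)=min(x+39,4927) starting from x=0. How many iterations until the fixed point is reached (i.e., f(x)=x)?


Step 1: x=0, cap=4927, increment=39
Step 2: x grows by 39 each step until capped at 4927; fixed point is x=4927
Step 3: iterations = ceil(4927/39) = 127

127


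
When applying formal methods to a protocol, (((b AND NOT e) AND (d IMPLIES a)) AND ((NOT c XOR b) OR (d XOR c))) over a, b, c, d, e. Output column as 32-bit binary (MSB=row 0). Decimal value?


Formula: (((b AND NOT e) AND (d IMPLIES a)) AND ((NOT c XOR b) OR (d XOR c))) over a, b, c, d, e (32 rows)
Evaluate each row (bits = a,b,c,d,e, MSB first):
  row 0 [00000]: (((0 AND NOT 0) AND (0 IMPLIES 0)) AND ((NOT 0 XOR 0) OR (0 XOR 0))) -> 0
  row 1 [00001]: (((0 AND NOT 1) AND (0 IMPLIES 0)) AND ((NOT 0 XOR 0) OR (0 XOR 0))) -> 0
  row 2 [00010]: (((0 AND NOT 0) AND (1 IMPLIES 0)) AND ((NOT 0 XOR 0) OR (1 XOR 0))) -> 0
  row 3 [00011]: (((0 AND NOT 1) AND (1 IMPLIES 0)) AND ((NOT 0 XOR 0) OR (1 XOR 0))) -> 0
  row 4 [00100]: (((0 AND NOT 0) AND (0 IMPLIES 0)) AND ((NOT 1 XOR 0) OR (0 XOR 1))) -> 0
  row 5 [00101]: (((0 AND NOT 1) AND (0 IMPLIES 0)) AND ((NOT 1 XOR 0) OR (0 XOR 1))) -> 0
  row 6 [00110]: (((0 AND NOT 0) AND (1 IMPLIES 0)) AND ((NOT 1 XOR 0) OR (1 XOR 1))) -> 0
  row 7 [00111]: (((0 AND NOT 1) AND (1 IMPLIES 0)) AND ((NOT 1 XOR 0) OR (1 XOR 1))) -> 0
  row 8 [01000]: (((1 AND NOT 0) AND (0 IMPLIES 0)) AND ((NOT 0 XOR 1) OR (0 XOR 0))) -> 0
  row 9 [01001]: (((1 AND NOT 1) AND (0 IMPLIES 0)) AND ((NOT 0 XOR 1) OR (0 XOR 0))) -> 0
  row 10 [01010]: (((1 AND NOT 0) AND (1 IMPLIES 0)) AND ((NOT 0 XOR 1) OR (1 XOR 0))) -> 0
  row 11 [01011]: (((1 AND NOT 1) AND (1 IMPLIES 0)) AND ((NOT 0 XOR 1) OR (1 XOR 0))) -> 0
  row 12 [01100]: (((1 AND NOT 0) AND (0 IMPLIES 0)) AND ((NOT 1 XOR 1) OR (0 XOR 1))) -> 1
  row 13 [01101]: (((1 AND NOT 1) AND (0 IMPLIES 0)) AND ((NOT 1 XOR 1) OR (0 XOR 1))) -> 0
  row 14 [01110]: (((1 AND NOT 0) AND (1 IMPLIES 0)) AND ((NOT 1 XOR 1) OR (1 XOR 1))) -> 0
  row 15 [01111]: (((1 AND NOT 1) AND (1 IMPLIES 0)) AND ((NOT 1 XOR 1) OR (1 XOR 1))) -> 0
  row 16 [10000]: (((0 AND NOT 0) AND (0 IMPLIES 1)) AND ((NOT 0 XOR 0) OR (0 XOR 0))) -> 0
  row 17 [10001]: (((0 AND NOT 1) AND (0 IMPLIES 1)) AND ((NOT 0 XOR 0) OR (0 XOR 0))) -> 0
  row 18 [10010]: (((0 AND NOT 0) AND (1 IMPLIES 1)) AND ((NOT 0 XOR 0) OR (1 XOR 0))) -> 0
  row 19 [10011]: (((0 AND NOT 1) AND (1 IMPLIES 1)) AND ((NOT 0 XOR 0) OR (1 XOR 0))) -> 0
  row 20 [10100]: (((0 AND NOT 0) AND (0 IMPLIES 1)) AND ((NOT 1 XOR 0) OR (0 XOR 1))) -> 0
  row 21 [10101]: (((0 AND NOT 1) AND (0 IMPLIES 1)) AND ((NOT 1 XOR 0) OR (0 XOR 1))) -> 0
  row 22 [10110]: (((0 AND NOT 0) AND (1 IMPLIES 1)) AND ((NOT 1 XOR 0) OR (1 XOR 1))) -> 0
  row 23 [10111]: (((0 AND NOT 1) AND (1 IMPLIES 1)) AND ((NOT 1 XOR 0) OR (1 XOR 1))) -> 0
  row 24 [11000]: (((1 AND NOT 0) AND (0 IMPLIES 1)) AND ((NOT 0 XOR 1) OR (0 XOR 0))) -> 0
  row 25 [11001]: (((1 AND NOT 1) AND (0 IMPLIES 1)) AND ((NOT 0 XOR 1) OR (0 XOR 0))) -> 0
  row 26 [11010]: (((1 AND NOT 0) AND (1 IMPLIES 1)) AND ((NOT 0 XOR 1) OR (1 XOR 0))) -> 1
  row 27 [11011]: (((1 AND NOT 1) AND (1 IMPLIES 1)) AND ((NOT 0 XOR 1) OR (1 XOR 0))) -> 0
  row 28 [11100]: (((1 AND NOT 0) AND (0 IMPLIES 1)) AND ((NOT 1 XOR 1) OR (0 XOR 1))) -> 1
  row 29 [11101]: (((1 AND NOT 1) AND (0 IMPLIES 1)) AND ((NOT 1 XOR 1) OR (0 XOR 1))) -> 0
  row 30 [11110]: (((1 AND NOT 0) AND (1 IMPLIES 1)) AND ((NOT 1 XOR 1) OR (1 XOR 1))) -> 1
  row 31 [11111]: (((1 AND NOT 1) AND (1 IMPLIES 1)) AND ((NOT 1 XOR 1) OR (1 XOR 1))) -> 0
Full result column, 4 rows per line (a,b,c fixed per line; d,e runs 00..11 left to right):
  rows 0-3 [a,b,c=000]: 0000  = hex 0
  rows 4-7 [a,b,c=001]: 0000  = hex 0
  rows 8-11 [a,b,c=010]: 0000  = hex 0
  rows 12-15 [a,b,c=011]: 1000  = hex 8
  rows 16-19 [a,b,c=100]: 0000  = hex 0
  rows 20-23 [a,b,c=101]: 0000  = hex 0
  rows 24-27 [a,b,c=110]: 0010  = hex 2
  rows 28-31 [a,b,c=111]: 1010  = hex A
Output column (row 0 .. row 31) = 00000000000010000000000000101010
Output column grouped in 4s = 0000 0000 0000 1000 0000 0000 0010 1010 = 0x0008002A
Convert to decimal digit by digit (value = value*16 + digit):
  0 -> 0
  0*16 + 0 = 0
  0*16 + 0 = 0
  0*16 + 8 = 8
  8*16 + 0 = 128
  128*16 + 0 = 2048
  2048*16 + 2 = 32770
  32770*16 + 10 (A) = 524330
Decimal = 524330

524330


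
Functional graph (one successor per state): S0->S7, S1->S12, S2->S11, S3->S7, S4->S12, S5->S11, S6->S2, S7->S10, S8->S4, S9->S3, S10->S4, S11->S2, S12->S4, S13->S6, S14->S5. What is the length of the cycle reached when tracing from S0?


Trace from S0 until a state repeats:
  S0 -> S7 -> S10 -> S4 -> S12 -> S4
S4 first seen at step 3, revisited at step 5.
Cycle length = 5 - 3 = 2

2


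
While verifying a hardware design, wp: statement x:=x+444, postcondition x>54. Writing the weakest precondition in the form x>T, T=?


Formula: wp(x:=E, P) = P[E/x] (substitute E for x in postcondition)
Step 1: Postcondition: x>54
Step 2: Substitute x+444 for x: x+444>54
Step 3: Solve for x: x > 54-444 = -390

-390


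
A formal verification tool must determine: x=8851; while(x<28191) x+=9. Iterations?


Step 1: x goes from 8851 toward 28191 by 9; the body runs while x<28191, so iterations = ceil((bound-start)/step)
Step 2: Distance=19340
Step 3: ceil(19340/9)=2149

2149


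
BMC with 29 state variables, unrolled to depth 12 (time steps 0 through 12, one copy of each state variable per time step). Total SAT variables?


BMC unrolls to depth k, creating one copy of each state var for steps 0..k.
Step count = 12 + 1 = 13 (steps 0 through 12)
Vars per step = 29
Total = 29 * 13 = 377

377


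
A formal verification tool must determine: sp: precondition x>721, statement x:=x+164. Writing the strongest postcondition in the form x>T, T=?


Formula: sp(P, x:=E) = exists old_x. (x = E[old_x/x]) AND P[old_x/x] (old_x is the value of x before the assignment; eliminate old_x by solving x = E[old_x/x] for old_x)
Step 1: Precondition P: x>721, i.e. old_x > 721
Step 2: Assignment gives x = old_x + 164, so old_x = x - 164
Step 3: Substitute into P: x - 164 > 721
Step 4: Simplify: x > 721+164 = 885

885


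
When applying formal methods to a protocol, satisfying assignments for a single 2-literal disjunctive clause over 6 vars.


Step 1: Total=2^6=64
Step 2: Unsat when all 2 false: 2^4=16
Step 3: Sat=64-16=48

48


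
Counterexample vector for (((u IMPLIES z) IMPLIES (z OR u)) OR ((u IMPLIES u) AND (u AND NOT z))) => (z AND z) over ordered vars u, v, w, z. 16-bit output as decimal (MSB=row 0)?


F1 = (((u IMPLIES z) IMPLIES (z OR u)) OR ((u IMPLIES u) AND (u AND NOT z)))
F2 = (z AND z)
Counterexample to F1=>F2 is where F1=1 and F2=0.
Evaluate each row (bits = u,v,w,z, MSB first):
  row 0 [0000]: F1=0 F2=0 -> F1&~F2 -> 0
  row 1 [0001]: F1=1 F2=1 -> F1&~F2 -> 0
  row 2 [0010]: F1=0 F2=0 -> F1&~F2 -> 0
  row 3 [0011]: F1=1 F2=1 -> F1&~F2 -> 0
  row 4 [0100]: F1=0 F2=0 -> F1&~F2 -> 0
  row 5 [0101]: F1=1 F2=1 -> F1&~F2 -> 0
  row 6 [0110]: F1=0 F2=0 -> F1&~F2 -> 0
  row 7 [0111]: F1=1 F2=1 -> F1&~F2 -> 0
  row 8 [1000]: F1=1 F2=0 -> F1&~F2 -> 1
  row 9 [1001]: F1=1 F2=1 -> F1&~F2 -> 0
  row 10 [1010]: F1=1 F2=0 -> F1&~F2 -> 1
  row 11 [1011]: F1=1 F2=1 -> F1&~F2 -> 0
  row 12 [1100]: F1=1 F2=0 -> F1&~F2 -> 1
  row 13 [1101]: F1=1 F2=1 -> F1&~F2 -> 0
  row 14 [1110]: F1=1 F2=0 -> F1&~F2 -> 1
  row 15 [1111]: F1=1 F2=1 -> F1&~F2 -> 0
Full result column, 4 rows per line (u,v fixed per line; w,z runs 00..11 left to right):
  rows 0-3 [u,v=00]: 0000  = hex 0
  rows 4-7 [u,v=01]: 0000  = hex 0
  rows 8-11 [u,v=10]: 1010  = hex A
  rows 12-15 [u,v=11]: 1010  = hex A
Counterexample vector (row 0 .. row 15) = 0000000010101010
Output column grouped in 4s = 0000 0000 1010 1010 = 0x00AA
Convert to decimal digit by digit (value = value*16 + digit):
  0 -> 0
  0*16 + 0 = 0
  0*16 + 10 (A) = 10
  10*16 + 10 (A) = 170
Decimal = 170

170
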